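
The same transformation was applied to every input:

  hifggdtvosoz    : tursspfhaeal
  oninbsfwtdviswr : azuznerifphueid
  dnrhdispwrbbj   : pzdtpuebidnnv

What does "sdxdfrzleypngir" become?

Looking at the pairs, the operation is to shift every letter 12 places forward in the alphabet (wrapping around).
"sdxdfrzleypngir" → "epjprdlxqkbzsud".

epjprdlxqkbzsud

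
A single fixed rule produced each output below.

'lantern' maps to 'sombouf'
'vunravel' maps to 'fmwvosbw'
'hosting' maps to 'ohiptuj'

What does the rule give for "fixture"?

sfgjyuv

The transformation: shift every letter 1 place forward in the alphabet (wrapping around), then move the last 2 characters to the front (rotate right by 2).
For "fixture", step one produces "gjyuvsf"; step two turns that into "sfgjyuv".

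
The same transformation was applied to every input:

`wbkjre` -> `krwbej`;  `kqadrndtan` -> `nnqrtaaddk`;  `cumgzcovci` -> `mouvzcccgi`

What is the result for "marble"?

lmrabe

Looking at the pairs, the operation is to sort the characters into alphabetical order, then swap the front and back halves of the string.
Working it through for "marble": intermediate "abelmr", final "lmrabe".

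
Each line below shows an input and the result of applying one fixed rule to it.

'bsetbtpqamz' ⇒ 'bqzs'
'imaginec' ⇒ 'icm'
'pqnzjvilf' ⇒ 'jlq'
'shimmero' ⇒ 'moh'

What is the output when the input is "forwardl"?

alo

Rule — keep one character in every 3, starting at position 2 (positions 2nd, 5th, 8th, ...), then move the first character to the end.
On "forwardl": the first step gives "oal", and the second then gives "alo".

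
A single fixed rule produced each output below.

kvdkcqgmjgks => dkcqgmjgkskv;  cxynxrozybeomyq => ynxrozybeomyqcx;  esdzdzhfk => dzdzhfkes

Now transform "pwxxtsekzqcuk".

Each output is the input with this applied: move the first 2 characters to the end (rotate left by 2).
Applying that to "pwxxtsekzqcuk" gives "xxtsekzqcukpw".

xxtsekzqcukpw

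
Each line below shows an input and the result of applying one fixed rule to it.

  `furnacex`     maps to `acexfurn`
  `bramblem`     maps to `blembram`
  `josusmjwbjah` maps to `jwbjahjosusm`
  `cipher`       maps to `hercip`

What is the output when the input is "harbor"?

Looking at the pairs, the operation is to swap the front and back halves of the string.
On "harbor" that produces "borhar".

borhar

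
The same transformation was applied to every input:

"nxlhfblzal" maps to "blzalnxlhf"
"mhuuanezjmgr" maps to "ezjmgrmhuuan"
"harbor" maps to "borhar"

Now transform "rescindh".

What's happening: swap the front and back halves of the string.
For "rescindh" the result is "indhresc".

indhresc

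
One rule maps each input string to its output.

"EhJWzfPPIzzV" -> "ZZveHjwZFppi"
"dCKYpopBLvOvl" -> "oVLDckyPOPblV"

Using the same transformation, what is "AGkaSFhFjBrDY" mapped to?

In each case the input is transformed by: move the last 3 characters to the front (rotate right by 3), then flip the case of every letter.
For "AGkaSFhFjBrDY", step one produces "rDYAGkaSFhFjB"; step two turns that into "RdyagKAsfHfJb".

RdyagKAsfHfJb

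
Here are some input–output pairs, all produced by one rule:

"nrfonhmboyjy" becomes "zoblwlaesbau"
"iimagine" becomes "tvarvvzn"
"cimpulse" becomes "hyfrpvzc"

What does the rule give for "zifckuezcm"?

hrmpzmvspx

Rule — shift every letter 13 places forward in the alphabet (wrapping around) — i.e. ROT13, then swap the front and back halves of the string.
"zifckuezcm" → "mvspxhrmpz" → "hrmpzmvspx".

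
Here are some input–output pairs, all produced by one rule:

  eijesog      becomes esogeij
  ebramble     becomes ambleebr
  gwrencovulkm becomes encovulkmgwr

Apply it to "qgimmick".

mmickqgi

Looking at the pairs, the operation is to move the first 3 characters to the end (rotate left by 3).
On "qgimmick" that produces "mmickqgi".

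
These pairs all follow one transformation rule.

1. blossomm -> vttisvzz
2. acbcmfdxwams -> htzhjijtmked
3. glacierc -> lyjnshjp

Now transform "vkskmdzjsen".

The pattern: move the last 3 characters to the front (rotate right by 3), then shift every letter 7 places forward in the alphabet (wrapping around).
On "vkskmdzjsen": the first step gives "senvkskmdzj", and the second then gives "zlucrzrtkgq".

zlucrzrtkgq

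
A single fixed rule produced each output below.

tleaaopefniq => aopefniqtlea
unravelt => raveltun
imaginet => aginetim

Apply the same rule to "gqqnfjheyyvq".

fjheyyvqgqqn

The pattern: swap the front and back halves of the string, then move the last 2 characters to the front (rotate right by 2).
On "gqqnfjheyyvq": the first step gives "heyyvqgqqnfj", and the second then gives "fjheyyvqgqqn".
(Check on "unravelt": → "veltunra" → "raveltun" ✓)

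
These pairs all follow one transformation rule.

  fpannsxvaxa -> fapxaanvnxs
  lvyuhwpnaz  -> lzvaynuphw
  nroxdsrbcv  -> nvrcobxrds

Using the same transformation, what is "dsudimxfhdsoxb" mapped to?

What's happening: take characters alternately from the front and the back (1st, last, 2nd, 2nd-last, ...).
"dsudimxfhdsoxb" → "dbsxuodsidmhxf".

dbsxuodsidmhxf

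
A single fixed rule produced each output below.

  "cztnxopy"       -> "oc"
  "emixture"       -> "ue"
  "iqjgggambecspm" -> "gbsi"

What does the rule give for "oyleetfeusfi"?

The pattern: move the first 3 characters to the end (rotate left by 3), then keep one character in every 3, starting at position 3 (positions 3rd, 6th, 9th, ...).
On "oyleetfeusfi": the first step gives "eetfeusfioyl", and the second then gives "tuil".

tuil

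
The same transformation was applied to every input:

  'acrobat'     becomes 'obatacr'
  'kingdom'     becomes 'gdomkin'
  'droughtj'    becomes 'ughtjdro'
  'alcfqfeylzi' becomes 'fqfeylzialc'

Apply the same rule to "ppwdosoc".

dosocppw

In each case the input is transformed by: move the first 3 characters to the end (rotate left by 3).
So "ppwdosoc" becomes "dosocppw".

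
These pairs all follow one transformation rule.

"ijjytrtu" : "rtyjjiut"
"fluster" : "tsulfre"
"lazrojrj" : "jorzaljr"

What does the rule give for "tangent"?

egnattn

The transformation: reverse the string, then move the first 2 characters to the end (rotate left by 2).
For "tangent", step one produces "tnegnat"; step two turns that into "egnattn".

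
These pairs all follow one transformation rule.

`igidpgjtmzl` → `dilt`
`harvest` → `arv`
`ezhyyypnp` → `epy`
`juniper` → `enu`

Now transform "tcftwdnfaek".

The pattern: sort the characters into alphabetical order, then keep one character in every 3, starting at position 1 (positions 1st, 4th, 7th, ...).
So "tcftwdnfaek" becomes "aekt".

aekt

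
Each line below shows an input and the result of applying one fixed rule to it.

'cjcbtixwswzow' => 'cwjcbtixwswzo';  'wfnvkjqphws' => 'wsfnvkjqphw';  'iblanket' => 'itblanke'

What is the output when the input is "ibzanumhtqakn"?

In each case the input is transformed by: swap the first and last characters, then move the last character to the front.
On "ibzanumhtqakn" that produces "inbzanumhtqak".
(Check on "iblanket": → "tblankei" → "itblanke" ✓)

inbzanumhtqak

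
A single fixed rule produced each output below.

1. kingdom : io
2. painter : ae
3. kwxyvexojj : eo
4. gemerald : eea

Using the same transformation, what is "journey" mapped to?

In each case the input is transformed by: keep every other character starting from the second (positions 2nd, 4th, 6th, ...), then keep only the vowels.
For "journey" the result is "oe".

oe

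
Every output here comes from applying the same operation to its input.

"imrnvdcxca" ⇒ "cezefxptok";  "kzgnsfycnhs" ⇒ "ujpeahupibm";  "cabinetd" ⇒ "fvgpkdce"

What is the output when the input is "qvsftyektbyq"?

Each output is the input with this applied: reverse the string, then shift every letter 2 places forward in the alphabet (wrapping around).
Starting from "qvsftyektbyq": after the first operation, "qybtkeytfsvq"; after the second, "sadvmgavhuxs".

sadvmgavhuxs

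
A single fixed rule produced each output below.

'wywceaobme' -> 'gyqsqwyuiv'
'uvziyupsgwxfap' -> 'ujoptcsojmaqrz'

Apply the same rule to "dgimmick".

wexacggc

Looking at the pairs, the operation is to shift every letter 6 places backward in the alphabet (wrapping around), then move the last 2 characters to the front (rotate right by 2).
Working it through for "dgimmick": intermediate "xacggcwe", final "wexacggc".
(Check on "uvziyupsgwxfap": → "optcsojmaqrzuj" → "ujoptcsojmaqrz" ✓)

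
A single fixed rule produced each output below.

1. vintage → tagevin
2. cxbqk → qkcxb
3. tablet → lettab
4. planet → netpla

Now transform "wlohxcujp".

hxcujpwlo

The rule is to move the first 3 characters to the end (rotate left by 3).
For "wlohxcujp" the result is "hxcujpwlo".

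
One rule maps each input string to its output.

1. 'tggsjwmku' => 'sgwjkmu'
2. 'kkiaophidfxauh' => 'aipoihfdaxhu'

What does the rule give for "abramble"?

Looking at the pairs, the operation is to delete the first 2 characters, then swap each adjacent pair of characters (1↔2, 3↔4, ...).
"abramble" → "ramble" → "arbmel".

arbmel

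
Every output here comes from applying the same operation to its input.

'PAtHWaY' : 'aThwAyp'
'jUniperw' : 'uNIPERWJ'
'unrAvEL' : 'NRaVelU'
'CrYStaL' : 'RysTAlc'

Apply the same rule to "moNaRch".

OnArCHM

The rule is to move the first character to the end, then flip the case of every letter.
Applying both steps to "moNaRch": "oNaRchm", then "OnArCHM".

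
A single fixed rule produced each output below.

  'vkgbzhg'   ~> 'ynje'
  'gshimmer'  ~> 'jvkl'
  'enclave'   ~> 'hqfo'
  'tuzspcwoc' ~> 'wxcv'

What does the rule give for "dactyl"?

The pattern: shift every letter 3 places forward in the alphabet (wrapping around), then keep only the first 4 characters.
On "dactyl" that produces "gdfw".

gdfw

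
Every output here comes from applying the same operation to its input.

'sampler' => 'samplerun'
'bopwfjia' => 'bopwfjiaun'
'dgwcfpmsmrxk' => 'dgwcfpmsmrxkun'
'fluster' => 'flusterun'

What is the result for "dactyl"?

Looking at the pairs, the operation is to append "un".
On "dactyl" that produces "dactylun".

dactylun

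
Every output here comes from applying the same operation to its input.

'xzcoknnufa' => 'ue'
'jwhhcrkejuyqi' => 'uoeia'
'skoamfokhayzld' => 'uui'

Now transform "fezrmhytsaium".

The transformation: shift every letter 10 places forward in the alphabet (wrapping around), then keep only the vowels.
Working it through for "fezrmhytsaium": intermediate "pojbwridcksew", final "oie".

oie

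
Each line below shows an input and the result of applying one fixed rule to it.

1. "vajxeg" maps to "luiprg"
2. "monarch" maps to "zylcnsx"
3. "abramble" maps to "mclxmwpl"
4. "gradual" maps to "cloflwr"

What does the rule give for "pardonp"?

lcozyaa

Rule — shift every letter 11 places forward in the alphabet (wrapping around), then move the first character to the end.
On "pardonp" that produces "lcozyaa".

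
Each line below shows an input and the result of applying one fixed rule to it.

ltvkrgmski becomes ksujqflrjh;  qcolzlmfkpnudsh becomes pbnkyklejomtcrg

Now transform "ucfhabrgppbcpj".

tbegzaqfooaboi

In each case the input is transformed by: shift every letter 1 place backward in the alphabet (wrapping around).
So "ucfhabrgppbcpj" becomes "tbegzaqfooaboi".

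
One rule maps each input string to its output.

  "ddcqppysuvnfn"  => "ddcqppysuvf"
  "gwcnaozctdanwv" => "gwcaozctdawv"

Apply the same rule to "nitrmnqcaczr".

Each output is the input with this applied: remove every "n".
So "nitrmnqcaczr" becomes "itrmqcaczr".

itrmqcaczr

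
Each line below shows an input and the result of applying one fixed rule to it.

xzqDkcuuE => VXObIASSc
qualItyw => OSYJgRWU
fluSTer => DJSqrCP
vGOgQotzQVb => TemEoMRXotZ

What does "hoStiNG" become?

The pattern: shift every letter 2 places backward in the alphabet (wrapping around), then flip the case of every letter.
Working it through for "hoStiNG": intermediate "fmQrgLE", final "FMqRGle".

FMqRGle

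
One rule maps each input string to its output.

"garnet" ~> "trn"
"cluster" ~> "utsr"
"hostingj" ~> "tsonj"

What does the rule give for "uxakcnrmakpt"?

xutrpnmkk

The rule is to sort the characters into reverse alphabetical order, then delete the last 3 characters.
Working it through for "uxakcnrmakpt": intermediate "xutrpnmkkcaa", final "xutrpnmkk".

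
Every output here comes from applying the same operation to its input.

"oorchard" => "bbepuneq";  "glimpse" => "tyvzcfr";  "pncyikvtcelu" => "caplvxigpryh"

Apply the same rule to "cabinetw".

pnovargj

The transformation: shift every letter 13 places forward in the alphabet (wrapping around) — i.e. ROT13.
Doing the same to "cabinetw": "pnovargj".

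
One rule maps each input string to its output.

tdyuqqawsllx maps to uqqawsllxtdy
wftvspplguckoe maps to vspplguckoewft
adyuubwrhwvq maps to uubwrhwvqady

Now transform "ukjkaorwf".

kaorwfukj

The rule is to move the first 3 characters to the end (rotate left by 3).
"ukjkaorwf" → "kaorwfukj".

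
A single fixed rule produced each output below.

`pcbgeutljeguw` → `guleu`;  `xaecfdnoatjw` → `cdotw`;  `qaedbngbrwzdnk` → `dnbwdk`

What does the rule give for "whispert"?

set

Looking at the pairs, the operation is to delete the first 3 characters, then keep every other character starting from the first (positions 1st, 3rd, 5th, ...).
Working it through for "whispert": intermediate "spert", final "set".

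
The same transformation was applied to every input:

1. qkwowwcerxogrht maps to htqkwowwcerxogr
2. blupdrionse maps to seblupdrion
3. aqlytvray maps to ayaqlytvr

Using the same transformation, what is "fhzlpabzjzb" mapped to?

The transformation: move the last 2 characters to the front (rotate right by 2).
Doing the same to "fhzlpabzjzb": "zbfhzlpabzj".

zbfhzlpabzj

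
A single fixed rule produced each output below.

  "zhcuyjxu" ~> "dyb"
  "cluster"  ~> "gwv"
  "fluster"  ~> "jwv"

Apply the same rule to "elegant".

ikx

Each output is the input with this applied: shift every letter 4 places forward in the alphabet (wrapping around), then keep one character in every 3, starting at position 1 (positions 1st, 4th, 7th, ...).
Starting from "elegant": after the first operation, "ipikerx"; after the second, "ikx".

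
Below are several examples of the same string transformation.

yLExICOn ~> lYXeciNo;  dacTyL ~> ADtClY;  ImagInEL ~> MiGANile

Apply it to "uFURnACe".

fUruaNEc

Rule — flip the case of every letter, then swap each adjacent pair of characters (1↔2, 3↔4, ...).
On "uFURnACe": the first step gives "UfurNacE", and the second then gives "fUruaNEc".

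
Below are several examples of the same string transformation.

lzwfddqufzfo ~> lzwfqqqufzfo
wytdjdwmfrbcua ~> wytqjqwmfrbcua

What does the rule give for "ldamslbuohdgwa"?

lqamslbuohqgwa

In each case the input is transformed by: replace every "d" with "q".
Doing the same to "ldamslbuohdgwa": "lqamslbuohqgwa".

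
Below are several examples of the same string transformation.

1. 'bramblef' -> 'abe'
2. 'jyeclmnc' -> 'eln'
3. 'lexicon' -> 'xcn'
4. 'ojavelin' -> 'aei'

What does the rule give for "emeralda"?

Rule — delete the first 2 characters, then keep every other character starting from the first (positions 1st, 3rd, 5th, ...).
Starting from "emeralda": after the first operation, "eralda"; after the second, "ead".

ead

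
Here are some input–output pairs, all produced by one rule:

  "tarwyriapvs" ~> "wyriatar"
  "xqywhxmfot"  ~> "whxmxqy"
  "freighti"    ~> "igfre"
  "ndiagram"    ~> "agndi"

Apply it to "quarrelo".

The rule is to delete the last 3 characters, then move the first 3 characters to the end (rotate left by 3).
Applying that to "quarrelo" gives "rrqua".

rrqua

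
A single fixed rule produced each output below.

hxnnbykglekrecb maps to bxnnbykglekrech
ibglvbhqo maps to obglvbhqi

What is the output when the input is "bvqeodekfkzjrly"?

yvqeodekfkzjrlb

The rule is to swap the first and last characters.
"bvqeodekfkzjrly" → "yvqeodekfkzjrlb".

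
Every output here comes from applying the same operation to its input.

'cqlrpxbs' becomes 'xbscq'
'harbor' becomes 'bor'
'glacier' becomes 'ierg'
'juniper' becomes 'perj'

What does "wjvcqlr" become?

qlrw

In each case the input is transformed by: move the last 3 characters to the front (rotate right by 3), then delete the last 3 characters.
On "wjvcqlr": the first step gives "qlrwjvc", and the second then gives "qlrw".
(Check on "harbor": → "borhar" → "bor" ✓)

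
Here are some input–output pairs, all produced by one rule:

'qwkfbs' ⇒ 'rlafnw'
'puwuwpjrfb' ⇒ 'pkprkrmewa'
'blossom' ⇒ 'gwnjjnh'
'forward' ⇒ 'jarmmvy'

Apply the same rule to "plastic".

gknvdox

Looking at the pairs, the operation is to swap each adjacent pair of characters (1↔2, 3↔4, ...), then shift every letter 5 places backward in the alphabet (wrapping around).
Applying both steps to "plastic": "lpsaitc", then "gknvdox".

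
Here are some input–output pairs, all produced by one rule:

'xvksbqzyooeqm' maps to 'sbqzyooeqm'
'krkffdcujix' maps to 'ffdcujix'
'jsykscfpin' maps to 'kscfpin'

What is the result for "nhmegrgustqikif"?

The rule is to delete the first 3 characters.
Applying that to "nhmegrgustqikif" gives "egrgustqikif".

egrgustqikif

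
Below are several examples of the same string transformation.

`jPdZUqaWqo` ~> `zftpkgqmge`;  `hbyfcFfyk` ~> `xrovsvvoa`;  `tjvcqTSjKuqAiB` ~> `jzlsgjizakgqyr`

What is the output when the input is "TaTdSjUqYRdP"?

Looking at the pairs, the operation is to shift every letter 10 places backward in the alphabet (wrapping around), then convert every letter to lowercase.
Applying both steps to "TaTdSjUqYRdP": "JqJtIzKgOHtF", then "jqjtizkgohtf".

jqjtizkgohtf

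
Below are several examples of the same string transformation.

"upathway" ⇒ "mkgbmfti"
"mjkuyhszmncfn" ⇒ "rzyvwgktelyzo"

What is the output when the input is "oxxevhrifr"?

rdajjqhtdu

The transformation: move the last 2 characters to the front (rotate right by 2), then shift every letter 12 places forward in the alphabet (wrapping around).
Starting from "oxxevhrifr": after the first operation, "froxxevhri"; after the second, "rdajjqhtdu".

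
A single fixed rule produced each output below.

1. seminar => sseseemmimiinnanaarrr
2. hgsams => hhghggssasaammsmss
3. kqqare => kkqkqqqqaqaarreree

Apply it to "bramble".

bbrbrraamammbblblleee

The pattern: repeat every character 3 times, then swap each adjacent pair of characters (1↔2, 3↔4, ...).
On "bramble" that produces "bbrbrraamammbblblleee".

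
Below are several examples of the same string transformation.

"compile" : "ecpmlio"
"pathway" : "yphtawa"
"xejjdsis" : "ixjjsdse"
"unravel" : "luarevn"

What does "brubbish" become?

sbbuibhr

Rule — swap each adjacent pair of characters (1↔2, 3↔4, ...), then swap the first and last characters.
Working it through for "brubbish": intermediate "rbbuibhs", final "sbbuibhr".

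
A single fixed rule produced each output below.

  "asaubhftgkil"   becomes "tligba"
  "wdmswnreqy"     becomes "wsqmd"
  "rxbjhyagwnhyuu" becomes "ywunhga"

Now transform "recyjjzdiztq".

Rule — sort the characters into reverse alphabetical order, then keep every other character starting from the second (positions 2nd, 4th, 6th, ...).
Starting from "recyjjzdiztq": after the first operation, "zzytrqjjiedc"; after the second, "ztqjec".

ztqjec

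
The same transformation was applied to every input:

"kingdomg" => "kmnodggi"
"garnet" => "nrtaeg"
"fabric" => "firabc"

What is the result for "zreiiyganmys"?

nrsyyzaegiim

In each case the input is transformed by: sort the characters into alphabetical order, then swap the front and back halves of the string.
Working it through for "zreiiyganmys": intermediate "aegiimnrsyyz", final "nrsyyzaegiim".
(Check on "fabric": → "abcfir" → "firabc" ✓)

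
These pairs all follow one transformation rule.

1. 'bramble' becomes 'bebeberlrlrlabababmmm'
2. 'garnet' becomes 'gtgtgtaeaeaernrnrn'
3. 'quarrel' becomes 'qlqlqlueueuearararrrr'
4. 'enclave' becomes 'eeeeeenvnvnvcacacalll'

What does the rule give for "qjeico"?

qoqoqojcjcjceieiei

Looking at the pairs, the operation is to repeat every character 3 times, then take characters alternately from the front and the back (1st, last, 2nd, 2nd-last, ...).
Doing the same to "qjeico": "qoqoqojcjcjceieiei".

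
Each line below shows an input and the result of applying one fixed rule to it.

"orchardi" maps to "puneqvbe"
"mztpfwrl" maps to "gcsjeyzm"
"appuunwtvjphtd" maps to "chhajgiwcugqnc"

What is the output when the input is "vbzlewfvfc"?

myrjsispio

The rule is to shift every letter 13 places forward in the alphabet (wrapping around) — i.e. ROT13, then move the first 2 characters to the end (rotate left by 2).
For "vbzlewfvfc", step one produces "iomyrjsisp"; step two turns that into "myrjsispio".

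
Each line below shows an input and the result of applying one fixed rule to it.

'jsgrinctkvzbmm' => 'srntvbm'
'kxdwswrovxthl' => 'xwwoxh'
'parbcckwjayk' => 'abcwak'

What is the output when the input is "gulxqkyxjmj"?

The rule is to keep every other character starting from the second (positions 2nd, 4th, 6th, ...).
Applying that to "gulxqkyxjmj" gives "uxkxm".

uxkxm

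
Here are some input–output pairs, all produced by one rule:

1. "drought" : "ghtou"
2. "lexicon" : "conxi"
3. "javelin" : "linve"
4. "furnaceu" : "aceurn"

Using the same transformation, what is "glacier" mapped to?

The transformation: delete the first 2 characters, then move the first 2 characters to the end (rotate left by 2).
Working it through for "glacier": intermediate "acier", final "ierac".
(Check on "drought": → "ought" → "ghtou" ✓)

ierac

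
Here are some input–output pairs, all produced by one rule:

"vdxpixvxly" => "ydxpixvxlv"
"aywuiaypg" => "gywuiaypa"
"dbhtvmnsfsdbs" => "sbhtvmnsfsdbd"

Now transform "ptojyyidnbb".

btojyyidnbp

The transformation: swap the first and last characters.
Applying that to "ptojyyidnbb" gives "btojyyidnbp".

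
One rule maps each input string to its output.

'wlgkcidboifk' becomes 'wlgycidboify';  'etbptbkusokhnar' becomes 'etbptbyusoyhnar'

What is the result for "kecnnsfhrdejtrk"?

The transformation: replace every "k" with "y".
"kecnnsfhrdejtrk" → "yecnnsfhrdejtry".

yecnnsfhrdejtry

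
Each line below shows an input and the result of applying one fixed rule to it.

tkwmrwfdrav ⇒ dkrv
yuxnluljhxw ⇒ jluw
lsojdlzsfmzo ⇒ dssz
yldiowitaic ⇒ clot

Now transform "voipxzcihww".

iowx

What's happening: keep one character in every 3, starting at position 2 (positions 2nd, 5th, 8th, ...), then sort the characters into alphabetical order.
Working it through for "voipxzcihww": intermediate "oxiw", final "iowx".
(Check on "yldiowitaic": → "lotc" → "clot" ✓)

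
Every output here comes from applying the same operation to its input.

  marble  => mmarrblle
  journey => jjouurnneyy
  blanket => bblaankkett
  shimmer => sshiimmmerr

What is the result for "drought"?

Each output is the input with this applied: repeat every character 3 times, then keep every other character starting from the first (positions 1st, 3rd, 5th, ...).
On "drought": the first step gives "dddrrrooouuuggghhhttt", and the second then gives "ddroougghtt".
(Check on "marble": → "mmmaaarrrbbbllleee" → "mmarrblle" ✓)

ddroougghtt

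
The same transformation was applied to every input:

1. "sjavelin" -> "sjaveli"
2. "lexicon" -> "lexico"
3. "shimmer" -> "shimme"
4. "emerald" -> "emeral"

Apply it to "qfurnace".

The rule is to delete the last character.
Applying that to "qfurnace" gives "qfurnac".

qfurnac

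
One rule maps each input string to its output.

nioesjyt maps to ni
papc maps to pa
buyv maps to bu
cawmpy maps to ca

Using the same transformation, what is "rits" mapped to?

Each output is the input with this applied: keep only the first 2 characters.
For "rits" the result is "ri".

ri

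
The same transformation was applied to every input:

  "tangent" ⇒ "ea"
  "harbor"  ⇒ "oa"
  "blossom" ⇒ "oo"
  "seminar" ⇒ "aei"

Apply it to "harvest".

What's happening: move the last 3 characters to the front (rotate right by 3), then keep only the vowels.
"harvest" → "estharv" → "ea".

ea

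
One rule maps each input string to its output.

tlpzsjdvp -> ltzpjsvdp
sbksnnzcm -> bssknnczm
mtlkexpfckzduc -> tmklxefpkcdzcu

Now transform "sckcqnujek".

cscknqjuke

What's happening: swap each adjacent pair of characters (1↔2, 3↔4, ...).
So "sckcqnujek" becomes "cscknqjuke".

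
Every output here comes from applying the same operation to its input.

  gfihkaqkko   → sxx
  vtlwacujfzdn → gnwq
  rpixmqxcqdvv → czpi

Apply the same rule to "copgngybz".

bao

The transformation: shift every letter 13 places forward in the alphabet (wrapping around) — i.e. ROT13, then keep one character in every 3, starting at position 2 (positions 2nd, 5th, 8th, ...).
On "copgngybz": the first step gives "pbctatlom", and the second then gives "bao".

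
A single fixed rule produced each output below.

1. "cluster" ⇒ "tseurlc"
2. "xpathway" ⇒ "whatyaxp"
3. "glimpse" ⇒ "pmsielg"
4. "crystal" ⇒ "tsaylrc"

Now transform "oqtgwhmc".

The transformation: move the last 3 characters to the front (rotate right by 3), then take characters alternately from the front and the back (1st, last, 2nd, 2nd-last, ...).
For "oqtgwhmc", step one produces "hmcoqtgw"; step two turns that into "hwmgctoq".
(Check on "glimpse": → "pseglim" → "pmsielg" ✓)

hwmgctoq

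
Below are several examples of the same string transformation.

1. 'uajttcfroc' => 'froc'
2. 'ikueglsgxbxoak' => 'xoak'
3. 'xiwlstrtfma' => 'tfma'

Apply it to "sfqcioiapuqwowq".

wowq

Rule — keep only the last 4 characters.
Doing the same to "sfqcioiapuqwowq": "wowq".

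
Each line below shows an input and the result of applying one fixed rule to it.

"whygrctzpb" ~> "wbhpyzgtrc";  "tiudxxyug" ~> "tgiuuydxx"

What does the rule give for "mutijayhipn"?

In each case the input is transformed by: take characters alternately from the front and the back (1st, last, 2nd, 2nd-last, ...).
On "mutijayhipn" that produces "mnuptiihjya".

mnuptiihjya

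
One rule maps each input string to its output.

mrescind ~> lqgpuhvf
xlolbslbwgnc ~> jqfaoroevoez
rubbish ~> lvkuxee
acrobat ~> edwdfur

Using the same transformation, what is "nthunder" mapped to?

ghuqwkxq

The transformation: shift every letter 3 places forward in the alphabet (wrapping around), then move the last 3 characters to the front (rotate right by 3).
Applying that to "nthunder" gives "ghuqwkxq".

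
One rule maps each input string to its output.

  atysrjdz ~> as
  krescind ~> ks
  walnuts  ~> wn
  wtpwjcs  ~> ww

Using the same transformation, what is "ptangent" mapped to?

The pattern: move the last 2 characters to the front (rotate right by 2), then keep one character in every 3, starting at position 3 (positions 3rd, 6th, 9th, ...).
On "ptangent": the first step gives "ntptange", and the second then gives "pn".

pn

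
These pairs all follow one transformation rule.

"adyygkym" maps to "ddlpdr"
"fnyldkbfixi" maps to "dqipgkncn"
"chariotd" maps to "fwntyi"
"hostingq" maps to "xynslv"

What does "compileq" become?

In each case the input is transformed by: delete the first 2 characters, then shift every letter 5 places forward in the alphabet (wrapping around).
Applying both steps to "compileq": "mpileq", then "runqjv".

runqjv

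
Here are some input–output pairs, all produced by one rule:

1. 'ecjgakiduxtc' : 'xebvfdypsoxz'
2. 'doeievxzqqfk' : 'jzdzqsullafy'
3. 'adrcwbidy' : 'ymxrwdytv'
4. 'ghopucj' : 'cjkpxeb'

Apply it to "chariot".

Rule — shift every letter 5 places backward in the alphabet (wrapping around), then move the first character to the end.
Starting from "chariot": after the first operation, "xcvmdjo"; after the second, "cvmdjox".

cvmdjox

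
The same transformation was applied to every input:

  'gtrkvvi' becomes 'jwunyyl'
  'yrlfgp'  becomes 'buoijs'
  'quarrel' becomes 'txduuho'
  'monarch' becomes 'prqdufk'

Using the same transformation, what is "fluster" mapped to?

In each case the input is transformed by: shift every letter 3 places forward in the alphabet (wrapping around).
Applying that to "fluster" gives "ioxvwhu".

ioxvwhu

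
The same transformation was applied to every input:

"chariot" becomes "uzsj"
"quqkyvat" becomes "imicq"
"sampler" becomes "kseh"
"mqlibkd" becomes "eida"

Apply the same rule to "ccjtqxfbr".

uublip

Looking at the pairs, the operation is to delete the last 3 characters, then shift every letter 8 places backward in the alphabet (wrapping around).
On "ccjtqxfbr": the first step gives "ccjtqx", and the second then gives "uublip".
(Check on "mqlibkd": → "mqli" → "eida" ✓)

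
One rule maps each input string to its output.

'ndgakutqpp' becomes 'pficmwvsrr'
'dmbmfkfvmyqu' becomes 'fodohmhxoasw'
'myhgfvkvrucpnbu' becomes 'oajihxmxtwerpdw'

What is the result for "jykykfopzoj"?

The rule is to shift every letter 2 places forward in the alphabet (wrapping around).
On "jykykfopzoj" that produces "lamamhqrbql".

lamamhqrbql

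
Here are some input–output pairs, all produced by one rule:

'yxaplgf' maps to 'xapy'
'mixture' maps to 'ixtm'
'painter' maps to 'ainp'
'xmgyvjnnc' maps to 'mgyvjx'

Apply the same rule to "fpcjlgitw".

pcjlgf

Each output is the input with this applied: delete the last 3 characters, then move the first character to the end.
For "fpcjlgitw" the result is "pcjlgf".
(Check on "painter": → "pain" → "ainp" ✓)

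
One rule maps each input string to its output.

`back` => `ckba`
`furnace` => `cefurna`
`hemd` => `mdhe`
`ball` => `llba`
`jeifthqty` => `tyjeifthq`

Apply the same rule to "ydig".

igyd

What's happening: move the last 2 characters to the front (rotate right by 2).
For "ydig" the result is "igyd".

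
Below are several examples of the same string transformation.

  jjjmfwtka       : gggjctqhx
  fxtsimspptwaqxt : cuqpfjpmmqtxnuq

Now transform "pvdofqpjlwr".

In each case the input is transformed by: shift every letter 3 places backward in the alphabet (wrapping around).
For "pvdofqpjlwr" the result is "msalcnmgito".

msalcnmgito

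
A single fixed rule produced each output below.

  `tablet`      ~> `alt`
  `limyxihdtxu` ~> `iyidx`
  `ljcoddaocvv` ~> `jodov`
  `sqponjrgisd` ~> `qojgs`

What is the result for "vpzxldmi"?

pxdi

In each case the input is transformed by: keep every other character starting from the second (positions 2nd, 4th, 6th, ...).
So "vpzxldmi" becomes "pxdi".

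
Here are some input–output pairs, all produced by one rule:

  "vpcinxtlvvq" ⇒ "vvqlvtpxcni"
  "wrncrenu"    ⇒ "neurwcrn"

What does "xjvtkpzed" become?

Each output is the input with this applied: move the last 2 characters to the front (rotate right by 2), then take characters alternately from the front and the back (1st, last, 2nd, 2nd-last, ...).
Starting from "xjvtkpzed": after the first operation, "edxjvtkpz"; after the second, "ezdpxkjtv".

ezdpxkjtv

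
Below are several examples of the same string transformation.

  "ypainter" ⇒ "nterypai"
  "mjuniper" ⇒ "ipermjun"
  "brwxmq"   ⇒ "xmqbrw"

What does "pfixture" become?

The rule is to swap the front and back halves of the string.
So "pfixture" becomes "turepfix".

turepfix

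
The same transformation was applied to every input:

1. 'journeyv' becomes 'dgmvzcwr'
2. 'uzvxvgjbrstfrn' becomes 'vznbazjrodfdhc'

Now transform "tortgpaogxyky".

gsgfowixobzwb

The pattern: shift every letter 8 places forward in the alphabet (wrapping around), then reverse the string.
Starting from "tortgpaogxyky": after the first operation, "bwzboxiwofgsg"; after the second, "gsgfowixobzwb".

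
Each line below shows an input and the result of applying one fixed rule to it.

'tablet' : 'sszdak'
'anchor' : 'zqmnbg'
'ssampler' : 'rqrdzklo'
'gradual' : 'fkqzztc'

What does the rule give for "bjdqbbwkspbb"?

In each case the input is transformed by: take characters alternately from the front and the back (1st, last, 2nd, 2nd-last, ...), then shift every letter 1 place backward in the alphabet (wrapping around).
Working it through for "bjdqbbwkspbb": intermediate "bbjbdpqsbkbw", final "aaiacoprajav".

aaiacoprajav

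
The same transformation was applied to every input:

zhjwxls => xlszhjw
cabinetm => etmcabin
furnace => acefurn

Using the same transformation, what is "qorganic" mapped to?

What's happening: move the last 3 characters to the front (rotate right by 3).
Applying that to "qorganic" gives "nicqorga".

nicqorga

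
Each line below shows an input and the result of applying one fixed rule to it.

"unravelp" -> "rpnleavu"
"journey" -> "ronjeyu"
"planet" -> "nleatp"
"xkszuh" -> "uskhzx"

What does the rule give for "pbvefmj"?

Looking at the pairs, the operation is to sort the characters into reverse alphabetical order, then move the first 2 characters to the end (rotate left by 2).
"pbvefmj" → "vpmjfeb" → "mjfebvp".

mjfebvp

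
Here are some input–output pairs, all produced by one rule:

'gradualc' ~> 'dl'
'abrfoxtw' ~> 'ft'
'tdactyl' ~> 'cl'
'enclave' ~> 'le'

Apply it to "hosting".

The transformation: move the first character to the end, then keep one character in every 3, starting at position 3 (positions 3rd, 6th, 9th, ...).
"hosting" → "tg".

tg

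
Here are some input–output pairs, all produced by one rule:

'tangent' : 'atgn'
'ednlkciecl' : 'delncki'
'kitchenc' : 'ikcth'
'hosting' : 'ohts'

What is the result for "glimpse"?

The pattern: delete the last 3 characters, then swap each adjacent pair of characters (1↔2, 3↔4, ...).
Applying both steps to "glimpse": "glim", then "lgmi".

lgmi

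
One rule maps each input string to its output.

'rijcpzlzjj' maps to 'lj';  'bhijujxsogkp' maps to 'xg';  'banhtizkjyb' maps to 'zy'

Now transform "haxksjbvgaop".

Each output is the input with this applied: keep one character in every 3, starting at position 1 (positions 1st, 4th, 7th, ...), then delete the first 2 characters.
Starting from "haxksjbvgaop": after the first operation, "hkba"; after the second, "ba".

ba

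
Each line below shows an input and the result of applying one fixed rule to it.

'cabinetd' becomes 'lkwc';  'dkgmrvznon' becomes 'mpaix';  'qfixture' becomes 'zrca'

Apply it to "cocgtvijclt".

llcrlc

Looking at the pairs, the operation is to shift every letter 9 places forward in the alphabet (wrapping around), then keep every other character starting from the first (positions 1st, 3rd, 5th, ...).
Applying both steps to "cocgtvijclt": "lxlpcersluc", then "llcrlc".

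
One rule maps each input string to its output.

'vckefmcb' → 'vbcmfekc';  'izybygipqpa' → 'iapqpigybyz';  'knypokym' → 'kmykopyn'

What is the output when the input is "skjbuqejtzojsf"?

sfsjoztjequbjk

What's happening: reverse the string, then move the last character to the front.
Working it through for "skjbuqejtzojsf": intermediate "fsjoztjequbjks", final "sfsjoztjequbjk".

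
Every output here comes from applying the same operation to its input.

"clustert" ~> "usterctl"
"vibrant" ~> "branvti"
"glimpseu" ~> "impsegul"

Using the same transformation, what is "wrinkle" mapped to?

Each output is the input with this applied: swap the first and last characters, then move the first 2 characters to the end (rotate left by 2).
"wrinkle" → "erinklw" → "inklwer".

inklwer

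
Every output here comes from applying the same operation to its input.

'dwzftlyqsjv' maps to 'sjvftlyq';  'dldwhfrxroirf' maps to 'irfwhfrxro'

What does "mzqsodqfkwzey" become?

zeysodqfkw

Rule — delete the first 3 characters, then move the last 3 characters to the front (rotate right by 3).
On "mzqsodqfkwzey": the first step gives "sodqfkwzey", and the second then gives "zeysodqfkw".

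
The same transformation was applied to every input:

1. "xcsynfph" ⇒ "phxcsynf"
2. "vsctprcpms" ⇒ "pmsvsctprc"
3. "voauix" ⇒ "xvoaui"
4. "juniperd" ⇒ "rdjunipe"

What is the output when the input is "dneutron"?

ondneutr

Looking at the pairs, the operation is to move the first 2 characters to the end (rotate left by 2), then swap the front and back halves of the string.
For "dneutron", step one produces "eutrondn"; step two turns that into "ondneutr".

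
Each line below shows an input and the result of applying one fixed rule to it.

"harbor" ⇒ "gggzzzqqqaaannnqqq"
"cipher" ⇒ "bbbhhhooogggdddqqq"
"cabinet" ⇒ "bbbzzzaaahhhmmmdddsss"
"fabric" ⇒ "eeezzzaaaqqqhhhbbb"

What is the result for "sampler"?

The transformation: shift every letter 1 place backward in the alphabet (wrapping around), then repeat every character 3 times.
For "sampler", step one produces "rzlokdq"; step two turns that into "rrrzzzllloookkkdddqqq".

rrrzzzllloookkkdddqqq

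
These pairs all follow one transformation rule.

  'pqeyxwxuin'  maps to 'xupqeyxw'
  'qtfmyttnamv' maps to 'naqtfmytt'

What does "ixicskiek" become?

kiixics

The rule is to delete the last 2 characters, then move the last 2 characters to the front (rotate right by 2).
Working it through for "ixicskiek": intermediate "ixicski", final "kiixics".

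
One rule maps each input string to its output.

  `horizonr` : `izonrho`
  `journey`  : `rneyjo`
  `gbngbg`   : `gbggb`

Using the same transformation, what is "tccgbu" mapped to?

gbutc

Looking at the pairs, the operation is to move the first 2 characters to the end (rotate left by 2), then delete the first character.
Starting from "tccgbu": after the first operation, "cgbutc"; after the second, "gbutc".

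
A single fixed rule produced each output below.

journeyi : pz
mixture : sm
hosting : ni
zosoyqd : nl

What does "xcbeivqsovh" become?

wqj

The rule is to keep one character in every 3, starting at position 3 (positions 3rd, 6th, 9th, ...), then shift every letter 5 places backward in the alphabet (wrapping around).
"xcbeivqsovh" → "bvo" → "wqj".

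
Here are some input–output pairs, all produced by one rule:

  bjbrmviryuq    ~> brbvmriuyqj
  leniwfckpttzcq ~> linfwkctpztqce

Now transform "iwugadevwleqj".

igudavelwqejw

The rule is to swap each adjacent pair of characters (1↔2, 3↔4, ...), then move the first character to the end.
Starting from "iwugadevwleqj": after the first operation, "wigudavelwqej"; after the second, "igudavelwqejw".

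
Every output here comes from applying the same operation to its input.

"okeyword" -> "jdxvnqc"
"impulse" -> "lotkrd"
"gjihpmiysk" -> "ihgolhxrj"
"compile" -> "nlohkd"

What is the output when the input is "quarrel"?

tzqqdk

The pattern: delete the first character, then shift every letter 1 place backward in the alphabet (wrapping around).
For "quarrel", step one produces "uarrel"; step two turns that into "tzqqdk".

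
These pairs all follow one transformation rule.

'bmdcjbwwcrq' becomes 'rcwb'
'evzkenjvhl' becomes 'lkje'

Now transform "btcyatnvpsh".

The transformation: keep one character in every 3, starting at position 1 (positions 1st, 4th, 7th, ...), then swap the first and last characters.
Applying that to "btcyatnvpsh" gives "synb".
(Check on "evzkenjvhl": → "ekjl" → "lkje" ✓)

synb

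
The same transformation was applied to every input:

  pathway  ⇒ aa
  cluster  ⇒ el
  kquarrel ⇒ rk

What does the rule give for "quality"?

tu

Each output is the input with this applied: move the first 3 characters to the end (rotate left by 3), then keep one character in every 3, starting at position 3 (positions 3rd, 6th, 9th, ...).
Starting from "quality": after the first operation, "lityqua"; after the second, "tu".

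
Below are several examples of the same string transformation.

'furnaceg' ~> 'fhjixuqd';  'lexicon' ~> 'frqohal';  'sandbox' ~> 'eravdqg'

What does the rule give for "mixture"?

xuhplaw

The pattern: shift every letter 3 places forward in the alphabet (wrapping around), then move the last 3 characters to the front (rotate right by 3).
For "mixture", step one produces "plawxuh"; step two turns that into "xuhplaw".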